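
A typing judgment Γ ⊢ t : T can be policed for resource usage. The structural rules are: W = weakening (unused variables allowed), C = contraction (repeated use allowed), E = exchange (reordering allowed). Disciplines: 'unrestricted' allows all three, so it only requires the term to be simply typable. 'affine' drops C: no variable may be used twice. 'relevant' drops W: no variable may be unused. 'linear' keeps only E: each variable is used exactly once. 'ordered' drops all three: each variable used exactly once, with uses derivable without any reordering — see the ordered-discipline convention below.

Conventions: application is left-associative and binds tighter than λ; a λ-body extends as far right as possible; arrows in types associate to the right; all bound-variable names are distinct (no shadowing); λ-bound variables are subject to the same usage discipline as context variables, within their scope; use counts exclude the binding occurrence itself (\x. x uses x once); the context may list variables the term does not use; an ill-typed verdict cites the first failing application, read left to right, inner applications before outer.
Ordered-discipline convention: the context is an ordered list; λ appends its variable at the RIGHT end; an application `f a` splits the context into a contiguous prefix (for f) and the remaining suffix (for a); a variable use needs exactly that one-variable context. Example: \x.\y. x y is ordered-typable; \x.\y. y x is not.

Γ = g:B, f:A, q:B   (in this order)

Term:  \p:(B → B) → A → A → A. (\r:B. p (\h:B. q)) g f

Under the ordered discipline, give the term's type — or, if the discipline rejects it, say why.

not well-typed under ordered — r, h never used (weakening)
usage: g: 1×, f: 1×, q: 1×, p [bound]: 1×, r [bound]: 0×, h [bound]: 0×
use order (left to right): p, q, g, f
typing: the term checks, with type ((B → B) → A → A → A) → A → A
per-discipline verdicts: ordered ✗, linear ✗, affine ✓, relevant ✗, unrestricted ✓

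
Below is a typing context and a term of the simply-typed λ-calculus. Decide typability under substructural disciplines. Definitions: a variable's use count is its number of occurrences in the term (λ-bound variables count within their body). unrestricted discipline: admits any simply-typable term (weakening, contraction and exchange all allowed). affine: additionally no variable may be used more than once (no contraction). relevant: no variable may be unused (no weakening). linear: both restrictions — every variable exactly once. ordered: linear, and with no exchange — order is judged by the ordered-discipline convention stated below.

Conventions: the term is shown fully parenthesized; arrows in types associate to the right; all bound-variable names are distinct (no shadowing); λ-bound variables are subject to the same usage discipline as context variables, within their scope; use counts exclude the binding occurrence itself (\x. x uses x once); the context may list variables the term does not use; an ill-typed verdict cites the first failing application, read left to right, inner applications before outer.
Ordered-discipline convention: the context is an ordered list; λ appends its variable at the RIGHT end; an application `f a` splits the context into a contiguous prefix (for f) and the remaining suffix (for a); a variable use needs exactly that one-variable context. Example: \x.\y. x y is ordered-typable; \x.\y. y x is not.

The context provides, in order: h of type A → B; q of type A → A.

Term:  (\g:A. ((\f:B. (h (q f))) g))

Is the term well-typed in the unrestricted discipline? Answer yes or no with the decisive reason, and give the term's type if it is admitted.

no — a type mismatch blocks all five
usage: h=1, q=1, g [bound]=1, f [bound]=1
use order (left to right): h, q, f, g
typing: ill-typed: a function awaiting A gets B
per-discipline verdicts: ordered ✗ | linear ✗ | affine ✗ | relevant ✗ | unrestricted ✗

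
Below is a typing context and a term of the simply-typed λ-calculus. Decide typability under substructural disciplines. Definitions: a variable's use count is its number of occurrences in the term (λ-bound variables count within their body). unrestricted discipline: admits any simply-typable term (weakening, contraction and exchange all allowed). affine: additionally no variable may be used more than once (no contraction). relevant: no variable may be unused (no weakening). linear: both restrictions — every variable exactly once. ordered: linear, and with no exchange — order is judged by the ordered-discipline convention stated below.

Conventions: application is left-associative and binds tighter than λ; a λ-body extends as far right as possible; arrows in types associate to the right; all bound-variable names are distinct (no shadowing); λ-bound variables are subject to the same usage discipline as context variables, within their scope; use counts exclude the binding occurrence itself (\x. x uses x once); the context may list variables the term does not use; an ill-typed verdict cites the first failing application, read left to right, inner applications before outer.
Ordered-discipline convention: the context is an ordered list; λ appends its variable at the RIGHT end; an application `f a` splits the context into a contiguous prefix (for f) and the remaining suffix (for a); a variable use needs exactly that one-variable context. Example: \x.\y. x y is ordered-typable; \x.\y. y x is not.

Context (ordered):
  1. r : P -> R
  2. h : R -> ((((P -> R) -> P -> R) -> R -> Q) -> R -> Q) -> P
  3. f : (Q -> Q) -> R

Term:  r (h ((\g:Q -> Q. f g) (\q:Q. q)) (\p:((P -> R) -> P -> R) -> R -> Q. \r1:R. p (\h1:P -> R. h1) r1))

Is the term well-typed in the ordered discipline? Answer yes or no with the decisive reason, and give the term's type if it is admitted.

yes — r, h, f, g, q, p, r1, h1: once each, no exchange needed; term : R
counts: r ×1; h ×1; f ×1; g (bound) ×1; q (bound) ×1; p (bound) ×1; r1 (bound) ×1; h1 (bound) ×1
use order (left to right): r, h, f, g, q, p, h1, r1
typing: well-typed at R
across the five disciplines: ordered ✓ · linear ✓ · affine ✓ · relevant ✓ · unrestricted ✓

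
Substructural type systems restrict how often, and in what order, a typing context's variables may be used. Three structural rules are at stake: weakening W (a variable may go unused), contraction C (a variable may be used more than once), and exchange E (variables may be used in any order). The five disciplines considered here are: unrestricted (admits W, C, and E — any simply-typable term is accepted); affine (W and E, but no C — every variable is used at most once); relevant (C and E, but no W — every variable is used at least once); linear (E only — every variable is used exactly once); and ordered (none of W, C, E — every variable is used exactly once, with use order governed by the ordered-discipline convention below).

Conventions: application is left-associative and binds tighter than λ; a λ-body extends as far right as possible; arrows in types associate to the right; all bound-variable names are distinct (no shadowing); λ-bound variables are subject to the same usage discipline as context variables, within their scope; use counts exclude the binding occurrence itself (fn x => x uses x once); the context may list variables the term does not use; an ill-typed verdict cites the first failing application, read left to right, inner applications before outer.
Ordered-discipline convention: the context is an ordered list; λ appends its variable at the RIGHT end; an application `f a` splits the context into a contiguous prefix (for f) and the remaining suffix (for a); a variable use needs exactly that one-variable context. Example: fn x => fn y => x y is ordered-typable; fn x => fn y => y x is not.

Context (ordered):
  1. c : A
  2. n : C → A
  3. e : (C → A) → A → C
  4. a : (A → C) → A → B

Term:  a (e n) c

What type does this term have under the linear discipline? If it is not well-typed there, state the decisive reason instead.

term : B
usage: c=1, n=1, e=1, a=1
uses in reading order: a, e, n, c
typing: well-typed — term : B
all disciplines: ordered ✗; linear ✓; affine ✓; relevant ✓; unrestricted ✓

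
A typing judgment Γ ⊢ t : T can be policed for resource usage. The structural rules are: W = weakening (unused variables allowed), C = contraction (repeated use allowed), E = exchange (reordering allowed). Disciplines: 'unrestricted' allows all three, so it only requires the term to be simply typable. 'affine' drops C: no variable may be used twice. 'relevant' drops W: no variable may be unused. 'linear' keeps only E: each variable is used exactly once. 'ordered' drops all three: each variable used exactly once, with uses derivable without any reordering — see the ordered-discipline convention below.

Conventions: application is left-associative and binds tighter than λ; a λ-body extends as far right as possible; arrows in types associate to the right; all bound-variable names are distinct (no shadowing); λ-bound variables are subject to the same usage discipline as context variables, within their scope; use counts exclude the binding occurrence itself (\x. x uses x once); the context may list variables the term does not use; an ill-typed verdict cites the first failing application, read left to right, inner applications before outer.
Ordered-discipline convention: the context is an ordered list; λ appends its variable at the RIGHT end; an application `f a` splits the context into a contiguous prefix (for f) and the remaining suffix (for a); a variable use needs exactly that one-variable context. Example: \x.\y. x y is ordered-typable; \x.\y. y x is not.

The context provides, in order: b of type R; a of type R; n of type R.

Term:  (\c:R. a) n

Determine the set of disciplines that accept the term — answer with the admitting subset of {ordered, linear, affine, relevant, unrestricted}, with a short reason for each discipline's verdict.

admitted in: affine, unrestricted
variable uses: b=0; a=1; n=1; c (bound)=0
left-to-right use order: a, n
typing: the term checks, with type R
ordered: ✗, unused: b, c — weakening required
linear: ✗, unused: b, c — weakening required
affine: ✓, at most one use each (b, a, n, c)
relevant: ✗, unused: b, c — weakening required
unrestricted: ✓, typability at R is all that's needed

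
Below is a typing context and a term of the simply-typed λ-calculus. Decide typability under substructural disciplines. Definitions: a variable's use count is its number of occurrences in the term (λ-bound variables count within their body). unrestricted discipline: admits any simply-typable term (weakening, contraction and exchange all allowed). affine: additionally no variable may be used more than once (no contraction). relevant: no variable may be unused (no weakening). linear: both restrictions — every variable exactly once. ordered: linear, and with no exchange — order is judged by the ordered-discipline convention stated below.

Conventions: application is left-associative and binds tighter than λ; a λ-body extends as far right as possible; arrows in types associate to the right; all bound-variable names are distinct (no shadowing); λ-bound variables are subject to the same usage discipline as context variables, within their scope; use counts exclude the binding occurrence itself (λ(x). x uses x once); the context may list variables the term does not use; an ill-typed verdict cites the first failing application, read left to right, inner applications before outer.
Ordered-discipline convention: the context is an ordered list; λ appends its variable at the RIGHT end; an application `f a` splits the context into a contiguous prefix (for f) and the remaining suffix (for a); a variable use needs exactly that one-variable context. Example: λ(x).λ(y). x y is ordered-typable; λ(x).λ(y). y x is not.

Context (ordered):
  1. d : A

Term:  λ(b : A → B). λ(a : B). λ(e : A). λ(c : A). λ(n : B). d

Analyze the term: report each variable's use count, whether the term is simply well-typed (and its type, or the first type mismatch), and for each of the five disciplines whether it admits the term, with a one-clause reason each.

usage: d ×1; b (bound) ×0; a (bound) ×0; e (bound) ×0; c (bound) ×0; n (bound) ×0
use order (left to right): d
typing: ✓ — (A → B) → B → A → A → B → A
ordered ✗ (unused: b, a, e, c, n — weakening required)
linear ✗ (unused: b, a, e, c, n — weakening required)
affine ✓ (d, b, a, e, c, n: no repeats, contraction unneeded)
relevant ✗ (unused: b, a, e, c, n — weakening required)
unrestricted ✓ (type-checks ((A → B) → B → A → A → B → A) and nothing is barred)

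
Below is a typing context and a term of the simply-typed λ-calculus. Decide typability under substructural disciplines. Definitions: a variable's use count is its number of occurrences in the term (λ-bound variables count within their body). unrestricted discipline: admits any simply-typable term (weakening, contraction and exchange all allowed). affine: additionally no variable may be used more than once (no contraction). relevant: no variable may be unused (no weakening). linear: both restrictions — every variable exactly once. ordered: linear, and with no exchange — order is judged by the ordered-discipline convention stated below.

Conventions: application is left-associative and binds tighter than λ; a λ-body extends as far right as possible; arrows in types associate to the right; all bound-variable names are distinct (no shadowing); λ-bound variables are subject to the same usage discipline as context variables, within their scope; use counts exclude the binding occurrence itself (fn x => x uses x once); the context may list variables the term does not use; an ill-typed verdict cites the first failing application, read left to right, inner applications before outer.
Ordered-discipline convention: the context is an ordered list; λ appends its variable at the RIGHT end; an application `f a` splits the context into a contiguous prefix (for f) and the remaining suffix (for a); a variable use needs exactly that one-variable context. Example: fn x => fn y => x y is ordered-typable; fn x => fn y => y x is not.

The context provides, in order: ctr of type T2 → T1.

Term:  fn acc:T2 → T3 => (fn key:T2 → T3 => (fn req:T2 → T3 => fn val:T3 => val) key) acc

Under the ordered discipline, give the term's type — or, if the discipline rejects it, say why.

not well-typed under ordered — ctr, req left unused
variable uses: ctr ×0; acc (λ-bound) ×1; key (λ-bound) ×1; req (λ-bound) ×0; val (λ-bound) ×1
order of uses: val, key, acc
typing: the term checks, with type (T2 → T3) → T3 → T3
all disciplines: ordered ✗, linear ✗, affine ✓, relevant ✗, unrestricted ✓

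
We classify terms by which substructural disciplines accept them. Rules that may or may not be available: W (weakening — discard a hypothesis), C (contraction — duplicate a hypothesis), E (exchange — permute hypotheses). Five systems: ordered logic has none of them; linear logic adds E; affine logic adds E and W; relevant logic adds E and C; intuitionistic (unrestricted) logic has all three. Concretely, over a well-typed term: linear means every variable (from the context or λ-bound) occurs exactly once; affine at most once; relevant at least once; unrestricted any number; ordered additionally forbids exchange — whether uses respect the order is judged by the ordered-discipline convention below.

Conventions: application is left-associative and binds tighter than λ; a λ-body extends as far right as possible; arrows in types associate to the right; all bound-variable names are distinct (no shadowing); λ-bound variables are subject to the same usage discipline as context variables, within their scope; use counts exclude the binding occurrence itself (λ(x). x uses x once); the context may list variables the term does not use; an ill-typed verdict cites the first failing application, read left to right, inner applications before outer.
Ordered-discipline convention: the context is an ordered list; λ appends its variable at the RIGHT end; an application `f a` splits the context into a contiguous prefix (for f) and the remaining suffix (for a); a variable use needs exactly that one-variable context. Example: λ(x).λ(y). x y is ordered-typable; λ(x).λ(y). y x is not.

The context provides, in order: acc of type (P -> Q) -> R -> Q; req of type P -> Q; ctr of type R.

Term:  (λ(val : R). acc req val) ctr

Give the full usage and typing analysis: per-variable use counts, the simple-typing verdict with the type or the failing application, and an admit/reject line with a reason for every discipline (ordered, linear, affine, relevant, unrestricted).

variable uses: acc: 1×, req: 1×, ctr: 1×, val (λ-bound): 1×
use order (left to right): acc, req, val, ctr
typing: well-typed — term : Q
ordered: ✓ — acc, req, ctr, val: once each, no exchange needed
linear: ✓ — exactly-once usage across acc, req, ctr, val
affine: ✓ — at most one use each (acc, req, ctr, val)
relevant: ✓ — acc, req, ctr, val: all used, weakening unneeded
unrestricted: ✓ — simply typable at Q; W, C, E all held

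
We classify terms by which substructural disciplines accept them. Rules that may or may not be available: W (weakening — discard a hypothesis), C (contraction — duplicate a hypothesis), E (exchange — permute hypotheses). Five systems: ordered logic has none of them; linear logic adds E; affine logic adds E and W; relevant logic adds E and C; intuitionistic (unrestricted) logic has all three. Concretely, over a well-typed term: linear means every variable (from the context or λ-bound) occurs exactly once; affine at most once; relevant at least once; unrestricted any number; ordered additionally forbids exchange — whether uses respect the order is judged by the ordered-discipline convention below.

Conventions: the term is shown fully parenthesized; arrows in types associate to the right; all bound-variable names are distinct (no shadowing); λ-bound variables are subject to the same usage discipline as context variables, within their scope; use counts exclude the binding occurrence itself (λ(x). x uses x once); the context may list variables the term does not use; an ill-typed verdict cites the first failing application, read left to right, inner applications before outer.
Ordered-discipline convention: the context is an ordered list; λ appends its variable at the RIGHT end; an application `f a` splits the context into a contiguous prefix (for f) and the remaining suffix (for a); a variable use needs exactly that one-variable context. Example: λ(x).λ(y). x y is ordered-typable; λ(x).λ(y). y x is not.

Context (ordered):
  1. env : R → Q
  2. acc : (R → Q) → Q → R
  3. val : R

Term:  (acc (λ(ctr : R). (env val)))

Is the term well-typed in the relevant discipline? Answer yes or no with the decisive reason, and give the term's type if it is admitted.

no — needs weakening: ctr unused
usage: env ×1; acc ×1; val ×1; ctr [bound] ×0
left-to-right use order: acc, env, val
typing: well-typed at Q → R
all disciplines: ordered ✗, linear ✗, affine ✓, relevant ✗, unrestricted ✓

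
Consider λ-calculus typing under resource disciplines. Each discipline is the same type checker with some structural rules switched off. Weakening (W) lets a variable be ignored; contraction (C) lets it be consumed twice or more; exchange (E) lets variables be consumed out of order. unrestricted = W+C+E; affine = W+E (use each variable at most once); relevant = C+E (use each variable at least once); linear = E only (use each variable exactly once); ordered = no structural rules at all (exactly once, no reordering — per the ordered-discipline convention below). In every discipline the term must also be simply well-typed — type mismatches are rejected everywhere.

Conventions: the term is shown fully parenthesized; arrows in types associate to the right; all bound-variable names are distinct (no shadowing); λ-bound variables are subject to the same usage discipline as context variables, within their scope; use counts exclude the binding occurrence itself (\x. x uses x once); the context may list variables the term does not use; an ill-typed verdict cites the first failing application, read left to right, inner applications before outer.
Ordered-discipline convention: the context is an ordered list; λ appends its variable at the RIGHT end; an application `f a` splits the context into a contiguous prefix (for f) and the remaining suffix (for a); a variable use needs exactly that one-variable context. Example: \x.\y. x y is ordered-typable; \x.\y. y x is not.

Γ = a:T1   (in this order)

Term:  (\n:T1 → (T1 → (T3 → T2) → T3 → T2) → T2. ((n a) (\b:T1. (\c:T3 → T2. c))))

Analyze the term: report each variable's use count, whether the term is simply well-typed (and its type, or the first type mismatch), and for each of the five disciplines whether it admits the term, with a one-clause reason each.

counts: a: 1×; n (λ-bound): 1×; b (λ-bound): 0×; c (λ-bound): 1×
order of uses: n, a, c
typing: ✓ — (T1 → (T1 → (T3 → T2) → T3 → T2) → T2) → T2
ordered: ✗, b left unused
linear: ✗, b left unused
affine: ✓, none of a, n, b, c used more than once
relevant: ✗, b left unused
unrestricted: ✓, well-typed at (T1 → (T1 → (T3 → T2) → T3 → T2) → T2) → T2; no restrictions here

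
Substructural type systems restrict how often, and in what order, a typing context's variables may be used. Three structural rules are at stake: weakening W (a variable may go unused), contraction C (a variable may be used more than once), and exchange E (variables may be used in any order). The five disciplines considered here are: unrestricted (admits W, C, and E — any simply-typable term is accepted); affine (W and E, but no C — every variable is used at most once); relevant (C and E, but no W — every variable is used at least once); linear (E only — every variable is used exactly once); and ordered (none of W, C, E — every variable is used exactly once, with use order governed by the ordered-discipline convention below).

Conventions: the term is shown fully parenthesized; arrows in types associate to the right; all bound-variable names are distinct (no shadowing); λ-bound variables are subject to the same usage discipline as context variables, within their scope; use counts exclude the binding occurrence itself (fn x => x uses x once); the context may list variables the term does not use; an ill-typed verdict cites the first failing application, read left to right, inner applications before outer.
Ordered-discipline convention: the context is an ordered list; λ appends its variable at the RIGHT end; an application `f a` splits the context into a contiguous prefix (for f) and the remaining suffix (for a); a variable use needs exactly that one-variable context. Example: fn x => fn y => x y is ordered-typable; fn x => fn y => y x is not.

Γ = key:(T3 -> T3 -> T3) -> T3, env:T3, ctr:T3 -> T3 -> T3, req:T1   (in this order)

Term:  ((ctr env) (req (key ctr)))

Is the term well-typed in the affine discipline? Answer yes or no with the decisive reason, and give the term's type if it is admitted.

no — a type mismatch blocks all five
usage: key: 1×; env: 1×; ctr: 2×; req: 1×
left-to-right use order: ctr, env, req, key, ctr
typing: ill-typed: can't apply a value of type T1
across the five disciplines: ordered ✗; linear ✗; affine ✗; relevant ✗; unrestricted ✗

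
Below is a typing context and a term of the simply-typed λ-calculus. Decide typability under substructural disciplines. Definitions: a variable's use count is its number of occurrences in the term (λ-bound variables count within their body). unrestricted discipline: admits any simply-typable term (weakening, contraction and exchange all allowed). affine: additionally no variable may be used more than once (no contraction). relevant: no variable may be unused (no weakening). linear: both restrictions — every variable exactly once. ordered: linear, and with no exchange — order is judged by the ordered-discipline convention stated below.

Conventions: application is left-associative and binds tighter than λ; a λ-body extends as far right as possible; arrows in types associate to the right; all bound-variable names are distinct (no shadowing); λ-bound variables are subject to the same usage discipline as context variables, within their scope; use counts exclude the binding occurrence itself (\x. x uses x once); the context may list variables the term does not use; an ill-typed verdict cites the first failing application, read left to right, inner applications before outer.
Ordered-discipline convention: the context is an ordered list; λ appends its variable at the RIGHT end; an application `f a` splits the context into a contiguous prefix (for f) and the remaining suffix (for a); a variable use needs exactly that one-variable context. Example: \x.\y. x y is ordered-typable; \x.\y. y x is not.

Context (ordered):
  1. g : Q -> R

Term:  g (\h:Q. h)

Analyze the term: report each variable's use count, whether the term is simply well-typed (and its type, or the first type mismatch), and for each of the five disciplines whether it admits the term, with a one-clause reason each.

use counts: g=1; h (bound)=1
order of uses: g, h
typing: ill-typed: argument of type Q -> Q where Q is required
ordered: ✗ — the type mismatch rejects it
linear: ✗ — not simply typable
affine: ✗ — fails simple typing
relevant: ✗ — a type mismatch blocks all five
unrestricted: ✗ — the type mismatch rejects it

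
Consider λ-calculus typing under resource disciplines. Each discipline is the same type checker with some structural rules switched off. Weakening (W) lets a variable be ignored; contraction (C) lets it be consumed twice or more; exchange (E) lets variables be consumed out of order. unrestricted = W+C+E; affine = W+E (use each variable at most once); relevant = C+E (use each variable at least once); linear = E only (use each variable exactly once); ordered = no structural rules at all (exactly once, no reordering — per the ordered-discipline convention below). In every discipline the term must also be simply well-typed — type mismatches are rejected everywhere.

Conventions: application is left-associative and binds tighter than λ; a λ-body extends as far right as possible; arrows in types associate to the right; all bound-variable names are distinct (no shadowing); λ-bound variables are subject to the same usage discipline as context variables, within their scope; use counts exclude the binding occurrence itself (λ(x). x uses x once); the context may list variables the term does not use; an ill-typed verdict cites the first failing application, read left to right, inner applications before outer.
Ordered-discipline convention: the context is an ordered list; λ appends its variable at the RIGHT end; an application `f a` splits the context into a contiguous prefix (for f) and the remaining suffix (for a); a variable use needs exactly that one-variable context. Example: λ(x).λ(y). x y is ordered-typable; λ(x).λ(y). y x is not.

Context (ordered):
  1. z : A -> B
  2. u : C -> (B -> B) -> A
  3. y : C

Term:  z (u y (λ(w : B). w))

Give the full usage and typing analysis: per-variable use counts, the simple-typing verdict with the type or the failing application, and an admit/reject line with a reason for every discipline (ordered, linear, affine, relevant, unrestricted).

usage: z: 1, u: 1, y: 1, w (bound): 1
use order (left to right): z, u, y, w
typing: well-typed at B
ordered: ✓ — z, u, y, w: once each, no exchange needed
linear: ✓ — each of z, u, y, w used exactly once
affine: ✓ — no duplicate uses among z, u, y, w
relevant: ✓ — none of z, u, y, w goes unused
unrestricted: ✓ — type-checks (B) and nothing is barred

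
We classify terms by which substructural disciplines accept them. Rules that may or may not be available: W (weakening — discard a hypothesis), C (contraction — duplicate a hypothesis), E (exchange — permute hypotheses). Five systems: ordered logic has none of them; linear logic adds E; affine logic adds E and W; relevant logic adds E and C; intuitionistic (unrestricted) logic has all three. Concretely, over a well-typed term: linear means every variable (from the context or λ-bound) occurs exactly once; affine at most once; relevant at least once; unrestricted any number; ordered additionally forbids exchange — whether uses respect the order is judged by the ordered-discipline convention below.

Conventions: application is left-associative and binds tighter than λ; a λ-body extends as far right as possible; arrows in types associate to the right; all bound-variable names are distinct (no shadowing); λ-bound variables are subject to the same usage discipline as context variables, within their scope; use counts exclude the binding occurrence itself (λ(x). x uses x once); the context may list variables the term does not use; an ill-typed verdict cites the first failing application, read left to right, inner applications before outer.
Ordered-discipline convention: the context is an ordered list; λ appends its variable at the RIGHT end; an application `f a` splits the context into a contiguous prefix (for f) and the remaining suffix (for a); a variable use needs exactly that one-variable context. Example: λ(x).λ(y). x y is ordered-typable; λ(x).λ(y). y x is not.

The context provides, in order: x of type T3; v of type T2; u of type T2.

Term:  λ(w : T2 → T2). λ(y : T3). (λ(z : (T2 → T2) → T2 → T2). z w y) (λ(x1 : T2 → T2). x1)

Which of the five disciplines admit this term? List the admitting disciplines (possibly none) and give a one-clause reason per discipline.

accepted by: none
counts: x: 0×; v: 0×; u: 0×; w (λ-bound): 1×; y (λ-bound): 1×; z (λ-bound): 1×; x1 (λ-bound): 1×
uses in reading order: z, w, y, x1
typing: ill-typed: an application expects T2 but receives T3
ordered: ✗, fails simple typing
linear: ✗, a type mismatch blocks all five
affine: ✗, the type mismatch rejects it
relevant: ✗, not simply typable
unrestricted: ✗, fails simple typing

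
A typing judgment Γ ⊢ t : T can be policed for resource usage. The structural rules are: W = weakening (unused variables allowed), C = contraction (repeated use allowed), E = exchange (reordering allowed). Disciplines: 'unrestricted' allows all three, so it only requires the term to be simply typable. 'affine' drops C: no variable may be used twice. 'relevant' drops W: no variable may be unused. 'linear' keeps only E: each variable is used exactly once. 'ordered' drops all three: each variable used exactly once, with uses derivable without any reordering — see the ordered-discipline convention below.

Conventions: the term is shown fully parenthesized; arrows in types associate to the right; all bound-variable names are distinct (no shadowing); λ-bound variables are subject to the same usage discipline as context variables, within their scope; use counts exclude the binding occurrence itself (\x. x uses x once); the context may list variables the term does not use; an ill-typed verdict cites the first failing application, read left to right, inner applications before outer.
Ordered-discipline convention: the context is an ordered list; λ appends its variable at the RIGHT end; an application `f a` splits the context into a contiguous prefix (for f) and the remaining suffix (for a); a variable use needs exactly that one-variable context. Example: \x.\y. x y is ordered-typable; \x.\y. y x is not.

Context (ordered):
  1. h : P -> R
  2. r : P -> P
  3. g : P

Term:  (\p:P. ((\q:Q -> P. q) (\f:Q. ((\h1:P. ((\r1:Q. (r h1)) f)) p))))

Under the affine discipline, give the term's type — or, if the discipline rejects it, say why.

term : P -> Q -> P
use counts: h=0, r=1, g=0, p (λ-bound)=1, q (λ-bound)=1, f (λ-bound)=1, h1 (λ-bound)=1, r1 (λ-bound)=0
use order (left to right): q, r, h1, f, p
typing: well-typed — term : P -> Q -> P
summary: ordered ✗ · linear ✗ · affine ✓ · relevant ✗ · unrestricted ✓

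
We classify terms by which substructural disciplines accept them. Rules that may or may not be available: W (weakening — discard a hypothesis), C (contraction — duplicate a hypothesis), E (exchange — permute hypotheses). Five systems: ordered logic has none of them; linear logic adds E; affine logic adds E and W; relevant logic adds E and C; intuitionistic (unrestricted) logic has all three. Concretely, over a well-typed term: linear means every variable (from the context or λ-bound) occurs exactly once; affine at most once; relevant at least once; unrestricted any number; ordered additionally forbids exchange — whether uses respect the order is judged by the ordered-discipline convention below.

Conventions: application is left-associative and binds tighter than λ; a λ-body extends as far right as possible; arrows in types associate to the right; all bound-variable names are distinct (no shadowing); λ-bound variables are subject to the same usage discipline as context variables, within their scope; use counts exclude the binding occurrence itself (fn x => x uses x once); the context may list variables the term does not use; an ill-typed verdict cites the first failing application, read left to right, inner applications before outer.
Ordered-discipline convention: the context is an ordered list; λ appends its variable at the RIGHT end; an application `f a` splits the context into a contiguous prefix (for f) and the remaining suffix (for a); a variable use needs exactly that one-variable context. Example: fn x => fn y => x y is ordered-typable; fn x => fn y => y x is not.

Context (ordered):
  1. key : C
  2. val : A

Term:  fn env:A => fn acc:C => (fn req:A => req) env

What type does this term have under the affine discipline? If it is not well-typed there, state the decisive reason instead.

term : A → C → A
counts: key: 0×, val: 0×, env (bound): 1×, acc (bound): 0×, req (bound): 1×
use order (left to right): req, env
typing: well-typed — term : A → C → A
all disciplines: ordered ✗ · linear ✗ · affine ✓ · relevant ✗ · unrestricted ✓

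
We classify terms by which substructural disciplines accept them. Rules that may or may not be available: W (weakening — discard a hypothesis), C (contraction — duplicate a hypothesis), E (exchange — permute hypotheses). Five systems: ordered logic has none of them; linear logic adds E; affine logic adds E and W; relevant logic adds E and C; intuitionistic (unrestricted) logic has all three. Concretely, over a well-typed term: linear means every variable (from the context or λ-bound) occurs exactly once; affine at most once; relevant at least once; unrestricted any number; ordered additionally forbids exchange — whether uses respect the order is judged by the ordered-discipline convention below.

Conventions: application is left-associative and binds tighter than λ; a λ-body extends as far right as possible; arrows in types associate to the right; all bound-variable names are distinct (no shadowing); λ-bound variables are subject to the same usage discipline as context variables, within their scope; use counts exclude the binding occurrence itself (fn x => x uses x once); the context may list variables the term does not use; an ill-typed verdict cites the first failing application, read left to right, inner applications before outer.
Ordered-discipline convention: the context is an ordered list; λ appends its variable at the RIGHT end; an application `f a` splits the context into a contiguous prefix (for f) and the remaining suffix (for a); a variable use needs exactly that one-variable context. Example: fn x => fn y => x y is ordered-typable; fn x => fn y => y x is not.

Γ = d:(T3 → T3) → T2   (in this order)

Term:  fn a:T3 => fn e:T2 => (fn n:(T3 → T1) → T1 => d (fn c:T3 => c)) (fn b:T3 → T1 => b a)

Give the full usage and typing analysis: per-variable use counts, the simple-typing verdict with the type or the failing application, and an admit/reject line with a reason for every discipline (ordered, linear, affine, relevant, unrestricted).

use counts: d=1; a (λ-bound)=1; e (λ-bound)=0; n (λ-bound)=0; c (λ-bound)=1; b (λ-bound)=1
order of uses: d, c, b, a
typing: ✓ — T3 → T2 → T2
ordered: ✗ — e, n left unused
linear: ✗ — e, n left unused
affine: ✓ — none of d, a, e, n, c, b used more than once
relevant: ✗ — e, n left unused
unrestricted: ✓ — type-checks (T3 → T2 → T2) and nothing is barred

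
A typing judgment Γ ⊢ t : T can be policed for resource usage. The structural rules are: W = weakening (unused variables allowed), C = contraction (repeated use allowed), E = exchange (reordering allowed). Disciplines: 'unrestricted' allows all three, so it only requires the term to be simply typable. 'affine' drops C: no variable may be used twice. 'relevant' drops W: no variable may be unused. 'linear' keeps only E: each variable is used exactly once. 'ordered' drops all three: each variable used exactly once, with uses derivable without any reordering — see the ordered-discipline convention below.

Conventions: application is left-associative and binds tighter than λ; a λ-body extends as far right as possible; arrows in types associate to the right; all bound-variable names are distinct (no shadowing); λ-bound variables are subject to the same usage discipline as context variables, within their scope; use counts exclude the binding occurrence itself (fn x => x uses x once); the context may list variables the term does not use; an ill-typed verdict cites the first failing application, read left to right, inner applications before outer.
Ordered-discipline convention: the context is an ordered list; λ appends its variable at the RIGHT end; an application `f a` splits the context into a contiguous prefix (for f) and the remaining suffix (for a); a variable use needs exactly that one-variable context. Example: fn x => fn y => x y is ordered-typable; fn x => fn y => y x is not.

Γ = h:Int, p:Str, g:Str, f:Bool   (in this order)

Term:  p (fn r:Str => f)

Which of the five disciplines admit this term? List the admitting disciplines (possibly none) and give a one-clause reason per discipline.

admitted by: none
variable uses: h ×0, p ×1, g ×0, f ×1, r [bound] ×0
uses in reading order: p, f
typing: ill-typed: non-function type Str applied to an argument
ordered ✗ (not simply typable)
linear ✗ (fails simple typing)
affine ✗ (a type mismatch blocks all five)
relevant ✗ (the type mismatch rejects it)
unrestricted ✗ (not simply typable)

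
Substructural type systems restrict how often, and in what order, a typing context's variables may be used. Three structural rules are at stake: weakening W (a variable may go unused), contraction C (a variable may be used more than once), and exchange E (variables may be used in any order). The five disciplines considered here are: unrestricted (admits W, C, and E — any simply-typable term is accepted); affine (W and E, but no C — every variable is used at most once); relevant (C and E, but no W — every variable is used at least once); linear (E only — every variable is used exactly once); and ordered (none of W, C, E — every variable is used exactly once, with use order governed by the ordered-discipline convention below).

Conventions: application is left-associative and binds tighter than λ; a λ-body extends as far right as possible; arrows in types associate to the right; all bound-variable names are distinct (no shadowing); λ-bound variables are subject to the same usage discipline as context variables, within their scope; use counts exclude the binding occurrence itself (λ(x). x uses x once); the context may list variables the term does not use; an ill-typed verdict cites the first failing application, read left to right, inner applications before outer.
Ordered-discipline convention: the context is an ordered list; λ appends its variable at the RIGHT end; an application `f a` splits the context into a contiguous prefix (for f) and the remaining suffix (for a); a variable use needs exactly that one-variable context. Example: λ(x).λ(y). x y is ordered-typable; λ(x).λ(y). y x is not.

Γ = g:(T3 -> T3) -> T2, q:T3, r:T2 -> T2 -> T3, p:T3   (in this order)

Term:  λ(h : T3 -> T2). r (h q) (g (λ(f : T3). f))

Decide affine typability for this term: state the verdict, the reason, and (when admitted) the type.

yes — no duplicate uses among g, q, r, p, h, f; term : (T3 -> T2) -> T3
use counts: g=1, q=1, r=1, p=0, h (λ-bound)=1, f (λ-bound)=1
left-to-right use order: r, h, q, g, f
typing: well-typed — term : (T3 -> T2) -> T3
all disciplines: ordered ✗; linear ✗; affine ✓; relevant ✗; unrestricted ✓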